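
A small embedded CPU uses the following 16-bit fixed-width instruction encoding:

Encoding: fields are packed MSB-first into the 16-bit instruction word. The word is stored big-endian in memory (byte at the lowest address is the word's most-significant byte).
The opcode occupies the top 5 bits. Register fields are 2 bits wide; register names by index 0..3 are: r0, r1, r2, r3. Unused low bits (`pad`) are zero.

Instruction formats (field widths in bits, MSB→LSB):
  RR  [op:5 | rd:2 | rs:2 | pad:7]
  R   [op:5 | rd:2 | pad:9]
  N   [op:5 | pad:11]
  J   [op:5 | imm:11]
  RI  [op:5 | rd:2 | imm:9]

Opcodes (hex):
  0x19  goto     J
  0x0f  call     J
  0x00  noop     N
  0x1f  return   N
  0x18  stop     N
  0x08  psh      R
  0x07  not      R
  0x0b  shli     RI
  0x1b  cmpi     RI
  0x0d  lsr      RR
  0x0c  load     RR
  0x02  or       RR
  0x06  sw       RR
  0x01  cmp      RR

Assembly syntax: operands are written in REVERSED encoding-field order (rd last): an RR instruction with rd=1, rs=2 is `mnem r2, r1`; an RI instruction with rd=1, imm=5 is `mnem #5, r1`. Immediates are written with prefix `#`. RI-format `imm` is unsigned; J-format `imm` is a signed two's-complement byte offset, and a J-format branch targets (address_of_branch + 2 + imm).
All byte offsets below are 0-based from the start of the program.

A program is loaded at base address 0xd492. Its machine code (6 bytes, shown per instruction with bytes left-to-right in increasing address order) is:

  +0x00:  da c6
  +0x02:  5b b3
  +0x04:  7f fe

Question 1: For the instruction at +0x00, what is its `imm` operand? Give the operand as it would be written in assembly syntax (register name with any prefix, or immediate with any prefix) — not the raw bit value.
[00] da c6 → 0xdac6
  opcode bits[15:11]=0x1b: cmpi/RI
  [10:9] rd=1 = r1
  [8:0] imm=198 = #198

#198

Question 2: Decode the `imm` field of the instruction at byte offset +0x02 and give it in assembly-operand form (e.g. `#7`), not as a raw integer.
#435

off 0x02: read 5b b3 as big → 0x5bb3
  op=0x5bb3>>11=0xb ⇒ shli (RI)
  rd: (w>>9)&0x3=0x1 → r1
  imm: (w>>0)&0x1ff=0x1b3 → #435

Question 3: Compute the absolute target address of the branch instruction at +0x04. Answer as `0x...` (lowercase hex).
0xd496

off 0x04: read 7f fe as big → 0x7ffe
  op=0x7ffe>>11=0xf ⇒ call (J)
  [10:0] imm=2046 (s11→-2) = #-2
  target = base 0xd492 + off 0x04 + 2 + imm -2 = 0xd496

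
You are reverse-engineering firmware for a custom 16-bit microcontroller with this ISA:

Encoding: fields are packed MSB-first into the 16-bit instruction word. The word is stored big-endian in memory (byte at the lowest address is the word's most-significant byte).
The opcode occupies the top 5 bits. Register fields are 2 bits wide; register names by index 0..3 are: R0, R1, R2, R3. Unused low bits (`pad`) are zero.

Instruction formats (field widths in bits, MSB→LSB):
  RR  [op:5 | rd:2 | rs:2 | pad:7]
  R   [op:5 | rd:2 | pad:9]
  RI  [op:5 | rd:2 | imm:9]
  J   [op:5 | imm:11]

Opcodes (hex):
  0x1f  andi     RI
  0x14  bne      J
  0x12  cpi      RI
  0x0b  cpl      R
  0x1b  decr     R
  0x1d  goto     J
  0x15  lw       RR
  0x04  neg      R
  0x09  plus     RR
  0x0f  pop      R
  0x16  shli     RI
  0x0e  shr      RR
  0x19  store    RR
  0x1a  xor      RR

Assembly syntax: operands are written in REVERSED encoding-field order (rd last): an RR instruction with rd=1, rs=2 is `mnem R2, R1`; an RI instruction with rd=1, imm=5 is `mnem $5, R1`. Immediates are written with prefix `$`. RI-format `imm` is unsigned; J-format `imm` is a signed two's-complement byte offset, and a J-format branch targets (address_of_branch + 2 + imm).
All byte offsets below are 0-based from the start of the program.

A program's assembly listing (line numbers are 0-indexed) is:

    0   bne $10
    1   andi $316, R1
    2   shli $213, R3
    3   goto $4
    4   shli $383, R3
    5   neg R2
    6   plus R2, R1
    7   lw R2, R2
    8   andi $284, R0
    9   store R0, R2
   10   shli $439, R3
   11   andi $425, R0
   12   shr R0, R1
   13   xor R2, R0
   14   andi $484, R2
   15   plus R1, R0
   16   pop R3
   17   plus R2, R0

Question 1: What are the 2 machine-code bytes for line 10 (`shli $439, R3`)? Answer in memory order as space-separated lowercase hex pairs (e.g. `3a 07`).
b7 b7

L10: shli op=0x16:5|rd=3:2|imm=439:9 ⇒ 0xb7b7 ⇒ big b7 b7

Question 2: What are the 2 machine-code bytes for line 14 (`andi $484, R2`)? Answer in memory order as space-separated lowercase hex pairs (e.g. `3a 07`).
fd e4

L14: andi op=0x1f:5|rd=2:2|imm=484:9 ⇒ 0xfde4 ⇒ big fd e4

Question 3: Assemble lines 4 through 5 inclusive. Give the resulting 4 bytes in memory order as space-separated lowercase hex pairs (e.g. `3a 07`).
b7 7f 24 00

L4: shli op=0x16:5|rd=3:2|imm=383:9 ⇒ 0xb77f ⇒ big b7 7f
L5: neg op=0x4:5|rd=2:2|pad=0:9 ⇒ 0x2400 ⇒ big 24 00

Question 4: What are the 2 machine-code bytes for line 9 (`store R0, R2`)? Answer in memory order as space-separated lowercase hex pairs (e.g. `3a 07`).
line 9 (store): pack op=0x19:5|rd=2:2|rs=0:2|pad=0:7 = 0xcc00; big→ cc 00

cc 00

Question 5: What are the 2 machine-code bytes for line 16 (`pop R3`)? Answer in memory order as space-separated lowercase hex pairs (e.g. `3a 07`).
7e 00

L16: pop op=0xf:5|rd=3:2|pad=0:9 ⇒ 0x7e00 ⇒ big 7e 00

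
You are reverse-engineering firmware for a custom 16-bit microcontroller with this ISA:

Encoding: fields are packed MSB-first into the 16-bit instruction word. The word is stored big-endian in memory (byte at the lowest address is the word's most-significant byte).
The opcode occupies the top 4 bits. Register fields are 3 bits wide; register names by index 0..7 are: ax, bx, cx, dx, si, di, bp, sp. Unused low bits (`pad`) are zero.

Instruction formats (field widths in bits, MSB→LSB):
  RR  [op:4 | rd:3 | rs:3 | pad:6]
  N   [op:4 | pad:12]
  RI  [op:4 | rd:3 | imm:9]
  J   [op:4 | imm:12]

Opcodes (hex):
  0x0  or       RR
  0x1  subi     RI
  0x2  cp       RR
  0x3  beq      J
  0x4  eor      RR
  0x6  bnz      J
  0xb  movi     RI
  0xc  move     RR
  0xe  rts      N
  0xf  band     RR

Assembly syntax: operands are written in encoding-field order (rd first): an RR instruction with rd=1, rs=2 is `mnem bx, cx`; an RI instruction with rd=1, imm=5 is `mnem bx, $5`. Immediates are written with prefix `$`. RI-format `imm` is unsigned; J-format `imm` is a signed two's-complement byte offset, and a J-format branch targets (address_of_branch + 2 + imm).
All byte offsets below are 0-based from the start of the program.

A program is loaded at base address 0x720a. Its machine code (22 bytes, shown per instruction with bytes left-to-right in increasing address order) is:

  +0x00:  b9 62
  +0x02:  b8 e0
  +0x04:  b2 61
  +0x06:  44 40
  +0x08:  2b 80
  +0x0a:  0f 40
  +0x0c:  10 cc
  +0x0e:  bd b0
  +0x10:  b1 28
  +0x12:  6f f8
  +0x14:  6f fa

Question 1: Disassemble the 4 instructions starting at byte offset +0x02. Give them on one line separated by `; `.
movi si, $224; movi bx, $97; eor cx, bx; cp di, bp

+0x02: b8 e0 ⇒ word 0xb8e0 (big)
  op=0xb8e0>>12=0xb ⇒ movi (RI)
  rd: (w>>9)&0x7=0x4 → si
  imm: (w>>0)&0x1ff=0xe0 → $224
+0x04: b2 61 ⇒ word 0xb261 (big)
  op=0xb261>>12=0xb ⇒ movi (RI)
  rd: (w>>9)&0x7=0x1 → bx
  imm: (w>>0)&0x1ff=0x61 → $97
+0x06: 44 40 ⇒ word 0x4440 (big)
  op=0x4440>>12=0x4 ⇒ eor (RR)
  rd: (w>>9)&0x7=0x2 → cx
  rs: (w>>6)&0x7=0x1 → bx
+0x08: 2b 80 ⇒ word 0x2b80 (big)
  op=0x2b80>>12=0x2 ⇒ cp (RR)
  rd: (w>>9)&0x7=0x5 → di
  rs: (w>>6)&0x7=0x6 → bp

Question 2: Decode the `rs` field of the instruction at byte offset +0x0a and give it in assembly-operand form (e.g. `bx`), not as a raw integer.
di

@+0a  big-endian(0f 40) = 0x0f40
  opcode bits[15:12]=0x0: or/RR
  rd@[11:9]=0x7 ⇒ sp
  rs@[8:6]=0x5 ⇒ di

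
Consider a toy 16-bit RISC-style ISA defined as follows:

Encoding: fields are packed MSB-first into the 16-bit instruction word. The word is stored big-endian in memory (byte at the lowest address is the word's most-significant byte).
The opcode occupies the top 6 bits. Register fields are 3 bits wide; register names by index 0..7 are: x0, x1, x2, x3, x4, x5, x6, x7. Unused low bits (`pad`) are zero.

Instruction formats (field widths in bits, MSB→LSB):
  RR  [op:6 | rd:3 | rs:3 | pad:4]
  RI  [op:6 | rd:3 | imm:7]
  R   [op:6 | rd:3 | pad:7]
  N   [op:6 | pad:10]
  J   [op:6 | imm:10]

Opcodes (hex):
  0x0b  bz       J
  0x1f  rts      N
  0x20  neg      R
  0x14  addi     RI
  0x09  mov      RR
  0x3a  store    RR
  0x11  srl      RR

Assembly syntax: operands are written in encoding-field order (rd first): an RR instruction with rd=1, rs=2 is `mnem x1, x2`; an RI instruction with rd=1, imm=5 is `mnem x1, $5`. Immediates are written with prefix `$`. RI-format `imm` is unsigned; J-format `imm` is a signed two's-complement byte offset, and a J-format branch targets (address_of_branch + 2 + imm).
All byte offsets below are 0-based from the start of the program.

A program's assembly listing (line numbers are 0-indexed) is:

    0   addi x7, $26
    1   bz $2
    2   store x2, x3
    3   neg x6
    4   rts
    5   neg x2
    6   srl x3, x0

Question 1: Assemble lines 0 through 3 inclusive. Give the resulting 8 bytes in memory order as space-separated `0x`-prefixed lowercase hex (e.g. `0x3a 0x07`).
L0: addi op=0x14:6|rd=7:3|imm=26:7 ⇒ 0x539a ⇒ big 53 9a
L1: bz op=0xb:6|imm=2:10 ⇒ 0x2c02 ⇒ big 2c 02
L2: store op=0x3a:6|rd=2:3|rs=3:3|pad=0:4 ⇒ 0xe930 ⇒ big e9 30
L3: neg op=0x20:6|rd=6:3|pad=0:7 ⇒ 0x8300 ⇒ big 83 00

0x53 0x9a 0x2c 0x02 0xe9 0x30 0x83 0x00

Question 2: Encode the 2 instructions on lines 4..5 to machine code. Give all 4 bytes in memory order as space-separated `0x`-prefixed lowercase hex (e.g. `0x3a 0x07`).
0x7c 0x00 0x81 0x00

4. rts fields op=0x1f:6|pad=0:10 → word 7c00h → 7c 00
5. neg fields op=0x20:6|rd=2:3|pad=0:7 → word 8100h → 81 00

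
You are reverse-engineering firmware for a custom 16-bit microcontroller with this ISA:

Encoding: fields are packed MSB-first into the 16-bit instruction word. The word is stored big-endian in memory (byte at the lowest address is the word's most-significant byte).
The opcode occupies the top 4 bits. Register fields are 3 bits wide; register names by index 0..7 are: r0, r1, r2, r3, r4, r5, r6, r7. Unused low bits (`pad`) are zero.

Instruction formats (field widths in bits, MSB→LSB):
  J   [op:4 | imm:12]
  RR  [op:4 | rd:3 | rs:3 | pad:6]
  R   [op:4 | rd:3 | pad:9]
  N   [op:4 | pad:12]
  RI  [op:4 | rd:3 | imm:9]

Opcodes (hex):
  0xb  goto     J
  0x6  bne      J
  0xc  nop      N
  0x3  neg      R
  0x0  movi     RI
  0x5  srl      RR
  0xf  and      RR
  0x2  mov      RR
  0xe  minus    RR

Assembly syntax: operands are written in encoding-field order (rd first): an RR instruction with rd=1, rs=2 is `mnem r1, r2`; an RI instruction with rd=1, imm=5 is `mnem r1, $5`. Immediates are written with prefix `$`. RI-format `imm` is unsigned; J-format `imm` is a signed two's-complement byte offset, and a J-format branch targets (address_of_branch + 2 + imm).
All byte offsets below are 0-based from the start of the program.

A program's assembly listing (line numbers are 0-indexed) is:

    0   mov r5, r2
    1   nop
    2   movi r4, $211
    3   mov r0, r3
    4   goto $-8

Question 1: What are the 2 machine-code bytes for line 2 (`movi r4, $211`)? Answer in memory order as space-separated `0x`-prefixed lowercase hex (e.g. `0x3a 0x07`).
2. movi fields op=0x0:4|rd=4:3|imm=211:9 → word 08d3h → 08 d3

0x08 0xd3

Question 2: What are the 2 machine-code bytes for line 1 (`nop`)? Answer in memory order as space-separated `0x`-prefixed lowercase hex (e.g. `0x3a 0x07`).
line 1 (nop): pack op=0xc:4|pad=0:12 = 0xc000; big→ c0 00

0xc0 0x00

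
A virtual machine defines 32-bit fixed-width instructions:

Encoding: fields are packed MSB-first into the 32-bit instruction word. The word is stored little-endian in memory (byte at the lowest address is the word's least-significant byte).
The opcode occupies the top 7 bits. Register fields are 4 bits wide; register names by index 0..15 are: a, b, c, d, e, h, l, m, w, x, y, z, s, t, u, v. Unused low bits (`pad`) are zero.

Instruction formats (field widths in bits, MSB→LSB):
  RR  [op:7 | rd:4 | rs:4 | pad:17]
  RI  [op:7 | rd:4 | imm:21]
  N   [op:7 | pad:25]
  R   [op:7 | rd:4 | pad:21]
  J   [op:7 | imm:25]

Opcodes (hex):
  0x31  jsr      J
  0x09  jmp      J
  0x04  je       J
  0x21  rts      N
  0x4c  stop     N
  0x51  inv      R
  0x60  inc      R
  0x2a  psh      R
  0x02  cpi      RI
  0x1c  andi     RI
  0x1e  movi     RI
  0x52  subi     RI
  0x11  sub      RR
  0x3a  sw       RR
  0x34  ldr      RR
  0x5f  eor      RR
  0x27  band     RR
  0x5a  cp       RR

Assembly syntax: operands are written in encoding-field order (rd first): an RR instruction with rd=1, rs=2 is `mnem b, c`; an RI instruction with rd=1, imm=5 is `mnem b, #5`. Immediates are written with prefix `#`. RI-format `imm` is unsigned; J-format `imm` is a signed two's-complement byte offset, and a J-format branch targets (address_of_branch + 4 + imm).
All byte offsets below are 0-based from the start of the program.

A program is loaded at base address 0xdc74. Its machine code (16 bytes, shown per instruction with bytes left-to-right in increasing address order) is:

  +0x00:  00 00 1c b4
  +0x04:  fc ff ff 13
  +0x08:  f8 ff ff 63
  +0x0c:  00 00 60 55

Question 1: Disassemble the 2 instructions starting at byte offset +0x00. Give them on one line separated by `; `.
@+00  little-endian(00 00 1c b4) = 0xb41c0000
  opcode bits[31:25]=0x5a: cp/RR
  rd: (w>>21)&0xf=0x0 → a
  rs: (w>>17)&0xf=0xe → u
@+04  little-endian(fc ff ff 13) = 0x13fffffc
  opcode bits[31:25]=0x9: jmp/J
  imm: (w>>0)&0x1ffffff=0x1fffffc (s25→-4) → #-4

cp a, u; jmp #-4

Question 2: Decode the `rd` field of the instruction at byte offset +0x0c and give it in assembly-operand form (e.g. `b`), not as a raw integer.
+0x0c: 00 00 60 55 ⇒ word 0x55600000 (little)
  opcode bits[31:25]=0x2a: psh/R
  rd: (w>>21)&0xf=0xb → z

z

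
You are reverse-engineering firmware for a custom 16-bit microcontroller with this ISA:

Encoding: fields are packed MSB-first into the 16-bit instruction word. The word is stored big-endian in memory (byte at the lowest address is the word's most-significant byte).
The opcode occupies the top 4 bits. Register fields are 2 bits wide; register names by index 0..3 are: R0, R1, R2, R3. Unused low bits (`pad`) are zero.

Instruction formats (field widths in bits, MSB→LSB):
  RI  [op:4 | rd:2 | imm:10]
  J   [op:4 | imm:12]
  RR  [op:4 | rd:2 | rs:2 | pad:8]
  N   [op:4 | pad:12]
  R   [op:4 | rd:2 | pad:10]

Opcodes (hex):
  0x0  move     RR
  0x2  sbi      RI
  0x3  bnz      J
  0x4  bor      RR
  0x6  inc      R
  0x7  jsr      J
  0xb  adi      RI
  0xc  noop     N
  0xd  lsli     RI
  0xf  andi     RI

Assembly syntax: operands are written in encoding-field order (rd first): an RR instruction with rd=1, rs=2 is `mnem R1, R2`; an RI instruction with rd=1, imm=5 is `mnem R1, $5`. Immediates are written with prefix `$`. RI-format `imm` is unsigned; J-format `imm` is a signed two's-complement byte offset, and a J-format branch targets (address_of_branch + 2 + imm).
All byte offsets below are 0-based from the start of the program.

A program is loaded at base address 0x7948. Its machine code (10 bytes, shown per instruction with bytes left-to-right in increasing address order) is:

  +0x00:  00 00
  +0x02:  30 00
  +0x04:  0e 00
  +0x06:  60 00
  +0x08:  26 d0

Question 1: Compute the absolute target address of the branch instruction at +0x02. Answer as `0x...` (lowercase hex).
0x794c

@+02  big-endian(30 00) = 0x3000
  top 4b → 0x3 → bnz [J]
  imm: (w>>0)&0xfff=0x0 → $0
  target = base 0x7948 + off 0x02 + 2 + imm 0 = 0x794c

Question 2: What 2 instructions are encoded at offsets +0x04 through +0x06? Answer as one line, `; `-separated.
+0x04: 0e 00 ⇒ word 0x0e00 (big)
  op=0x0e00>>12=0x0 ⇒ move (RR)
  rd@[11:10]=0x3 ⇒ R3
  rs@[9:8]=0x2 ⇒ R2
+0x06: 60 00 ⇒ word 0x6000 (big)
  op=0x6000>>12=0x6 ⇒ inc (R)
  rd@[11:10]=0x0 ⇒ R0

move R3, R2; inc R0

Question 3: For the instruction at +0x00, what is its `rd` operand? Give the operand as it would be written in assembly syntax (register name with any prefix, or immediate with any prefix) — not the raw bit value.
+0x00: 00 00 ⇒ word 0x0000 (big)
  opcode bits[15:12]=0x0: move/RR
  rd@[11:10]=0x0 ⇒ R0
  rs@[9:8]=0x0 ⇒ R0

R0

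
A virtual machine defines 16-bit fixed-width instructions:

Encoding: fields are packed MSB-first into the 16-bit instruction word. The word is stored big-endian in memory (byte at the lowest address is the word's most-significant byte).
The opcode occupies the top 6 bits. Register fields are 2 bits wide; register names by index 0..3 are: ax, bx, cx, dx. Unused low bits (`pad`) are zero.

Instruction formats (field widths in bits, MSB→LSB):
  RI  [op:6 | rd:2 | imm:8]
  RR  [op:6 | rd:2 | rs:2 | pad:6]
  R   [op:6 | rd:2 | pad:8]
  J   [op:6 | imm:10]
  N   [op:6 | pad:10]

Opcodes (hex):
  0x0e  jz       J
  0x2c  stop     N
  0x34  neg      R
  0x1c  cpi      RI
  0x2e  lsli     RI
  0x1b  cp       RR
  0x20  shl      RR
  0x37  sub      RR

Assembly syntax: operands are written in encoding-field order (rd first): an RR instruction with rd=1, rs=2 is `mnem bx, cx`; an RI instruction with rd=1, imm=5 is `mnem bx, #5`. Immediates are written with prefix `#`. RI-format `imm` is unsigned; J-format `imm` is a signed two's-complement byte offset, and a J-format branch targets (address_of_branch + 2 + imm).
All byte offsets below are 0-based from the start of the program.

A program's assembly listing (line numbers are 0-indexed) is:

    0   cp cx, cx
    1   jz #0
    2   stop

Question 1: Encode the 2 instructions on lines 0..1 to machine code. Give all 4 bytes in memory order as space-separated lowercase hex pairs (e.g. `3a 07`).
line 0 (cp): pack op=0x1b:6|rd=2:2|rs=2:2|pad=0:6 = 0x6e80; big→ 6e 80
line 1 (jz): pack op=0xe:6|imm=0:10 = 0x3800; big→ 38 00

6e 80 38 00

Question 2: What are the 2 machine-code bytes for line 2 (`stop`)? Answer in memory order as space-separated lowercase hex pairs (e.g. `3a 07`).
b0 00

line 2 (stop): pack op=0x2c:6|pad=0:10 = 0xb000; big→ b0 00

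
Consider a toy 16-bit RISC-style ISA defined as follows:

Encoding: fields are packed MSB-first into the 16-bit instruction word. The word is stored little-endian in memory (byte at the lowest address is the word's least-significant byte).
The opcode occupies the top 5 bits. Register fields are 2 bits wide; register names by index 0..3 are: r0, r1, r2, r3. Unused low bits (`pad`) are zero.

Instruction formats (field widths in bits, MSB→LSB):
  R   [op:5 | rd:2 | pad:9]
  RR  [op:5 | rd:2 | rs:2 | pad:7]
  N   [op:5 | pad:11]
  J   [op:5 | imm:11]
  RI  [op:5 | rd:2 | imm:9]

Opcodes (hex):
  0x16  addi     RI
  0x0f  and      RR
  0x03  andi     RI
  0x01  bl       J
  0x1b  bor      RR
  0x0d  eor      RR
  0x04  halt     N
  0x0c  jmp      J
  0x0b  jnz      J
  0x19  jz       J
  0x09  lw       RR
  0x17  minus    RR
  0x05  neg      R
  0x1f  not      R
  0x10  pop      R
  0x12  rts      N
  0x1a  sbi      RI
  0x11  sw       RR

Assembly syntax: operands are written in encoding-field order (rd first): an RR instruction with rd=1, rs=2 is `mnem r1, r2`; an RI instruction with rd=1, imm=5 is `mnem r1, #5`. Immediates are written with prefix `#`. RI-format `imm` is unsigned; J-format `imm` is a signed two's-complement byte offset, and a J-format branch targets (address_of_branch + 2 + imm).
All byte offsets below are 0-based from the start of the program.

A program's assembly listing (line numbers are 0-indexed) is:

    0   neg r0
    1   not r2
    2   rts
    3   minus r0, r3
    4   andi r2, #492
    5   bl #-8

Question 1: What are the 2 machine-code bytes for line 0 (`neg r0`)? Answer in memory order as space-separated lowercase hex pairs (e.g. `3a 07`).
00 28

L0: neg op=0x5:5|rd=0:2|pad=0:9 ⇒ 0x2800 ⇒ little 00 28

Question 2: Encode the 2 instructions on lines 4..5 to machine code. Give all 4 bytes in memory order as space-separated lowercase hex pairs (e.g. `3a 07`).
L4: andi op=0x3:5|rd=2:2|imm=492:9 ⇒ 0x1dec ⇒ little ec 1d
L5: bl op=0x1:5|imm=-8:11 ⇒ 0x0ff8 ⇒ little f8 0f

ec 1d f8 0f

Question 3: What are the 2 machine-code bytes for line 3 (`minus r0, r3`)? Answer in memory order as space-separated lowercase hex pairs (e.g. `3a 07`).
L3: minus op=0x17:5|rd=0:2|rs=3:2|pad=0:7 ⇒ 0xb980 ⇒ little 80 b9

80 b9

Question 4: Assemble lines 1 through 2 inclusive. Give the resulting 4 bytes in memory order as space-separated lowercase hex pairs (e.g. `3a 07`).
00 fc 00 90

1. not fields op=0x1f:5|rd=2:2|pad=0:9 → word fc00h → 00 fc
2. rts fields op=0x12:5|pad=0:11 → word 9000h → 00 90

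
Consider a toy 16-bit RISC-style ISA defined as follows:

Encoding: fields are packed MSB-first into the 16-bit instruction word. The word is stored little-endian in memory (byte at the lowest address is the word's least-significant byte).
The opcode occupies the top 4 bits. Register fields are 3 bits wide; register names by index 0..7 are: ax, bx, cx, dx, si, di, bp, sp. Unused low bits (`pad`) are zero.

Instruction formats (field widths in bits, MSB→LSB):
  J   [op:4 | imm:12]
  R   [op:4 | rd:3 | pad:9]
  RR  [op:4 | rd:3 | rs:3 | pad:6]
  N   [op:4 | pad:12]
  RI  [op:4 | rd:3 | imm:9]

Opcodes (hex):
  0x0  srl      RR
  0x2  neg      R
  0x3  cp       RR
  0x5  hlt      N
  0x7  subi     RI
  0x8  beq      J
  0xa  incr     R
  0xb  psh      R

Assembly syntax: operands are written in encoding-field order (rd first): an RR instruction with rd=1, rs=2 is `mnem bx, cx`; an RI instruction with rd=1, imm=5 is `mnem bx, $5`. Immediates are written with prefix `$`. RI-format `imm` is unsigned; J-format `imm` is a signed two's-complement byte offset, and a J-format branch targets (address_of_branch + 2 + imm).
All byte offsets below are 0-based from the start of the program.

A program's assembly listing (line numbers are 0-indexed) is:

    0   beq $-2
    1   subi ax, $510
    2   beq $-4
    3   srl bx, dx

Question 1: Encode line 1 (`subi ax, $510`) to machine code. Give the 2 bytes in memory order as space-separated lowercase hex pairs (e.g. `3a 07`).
fe 71

L1: subi op=0x7:4|rd=0:3|imm=510:9 ⇒ 0x71fe ⇒ little fe 71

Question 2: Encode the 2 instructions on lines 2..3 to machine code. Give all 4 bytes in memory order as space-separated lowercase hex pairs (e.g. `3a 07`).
fc 8f c0 02

2. beq fields op=0x8:4|imm=-4:12 → word 8ffch → fc 8f
3. srl fields op=0x0:4|rd=1:3|rs=3:3|pad=0:6 → word 02c0h → c0 02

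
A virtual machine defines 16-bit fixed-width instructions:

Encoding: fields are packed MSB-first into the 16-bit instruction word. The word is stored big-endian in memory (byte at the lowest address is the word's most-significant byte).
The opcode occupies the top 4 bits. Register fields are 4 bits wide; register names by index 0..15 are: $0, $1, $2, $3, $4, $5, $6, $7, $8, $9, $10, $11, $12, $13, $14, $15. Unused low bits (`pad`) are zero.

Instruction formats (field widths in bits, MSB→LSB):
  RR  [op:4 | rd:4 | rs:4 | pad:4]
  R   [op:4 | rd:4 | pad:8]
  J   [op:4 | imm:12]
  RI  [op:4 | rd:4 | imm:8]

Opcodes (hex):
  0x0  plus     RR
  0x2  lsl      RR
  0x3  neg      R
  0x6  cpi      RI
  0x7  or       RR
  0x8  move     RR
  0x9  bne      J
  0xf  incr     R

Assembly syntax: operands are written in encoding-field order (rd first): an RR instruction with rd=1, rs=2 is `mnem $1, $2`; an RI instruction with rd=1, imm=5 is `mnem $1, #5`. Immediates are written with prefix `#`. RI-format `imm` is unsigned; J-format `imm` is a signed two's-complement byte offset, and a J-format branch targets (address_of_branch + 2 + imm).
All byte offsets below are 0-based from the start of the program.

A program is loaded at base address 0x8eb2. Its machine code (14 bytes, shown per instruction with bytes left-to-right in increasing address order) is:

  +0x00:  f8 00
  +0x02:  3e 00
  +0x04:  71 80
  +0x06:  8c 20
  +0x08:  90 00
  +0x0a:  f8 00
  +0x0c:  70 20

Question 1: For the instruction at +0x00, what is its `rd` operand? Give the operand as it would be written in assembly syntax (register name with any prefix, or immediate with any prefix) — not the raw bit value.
$8

[00] f8 00 → 0xf800
  op=0xf800>>12=0xf ⇒ incr (R)
  [11:8] rd=8 = $8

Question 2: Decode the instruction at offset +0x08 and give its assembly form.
bne #0

[08] 90 00 → 0x9000
  opcode bits[15:12]=0x9: bne/J
  [11:0] imm=0 = #0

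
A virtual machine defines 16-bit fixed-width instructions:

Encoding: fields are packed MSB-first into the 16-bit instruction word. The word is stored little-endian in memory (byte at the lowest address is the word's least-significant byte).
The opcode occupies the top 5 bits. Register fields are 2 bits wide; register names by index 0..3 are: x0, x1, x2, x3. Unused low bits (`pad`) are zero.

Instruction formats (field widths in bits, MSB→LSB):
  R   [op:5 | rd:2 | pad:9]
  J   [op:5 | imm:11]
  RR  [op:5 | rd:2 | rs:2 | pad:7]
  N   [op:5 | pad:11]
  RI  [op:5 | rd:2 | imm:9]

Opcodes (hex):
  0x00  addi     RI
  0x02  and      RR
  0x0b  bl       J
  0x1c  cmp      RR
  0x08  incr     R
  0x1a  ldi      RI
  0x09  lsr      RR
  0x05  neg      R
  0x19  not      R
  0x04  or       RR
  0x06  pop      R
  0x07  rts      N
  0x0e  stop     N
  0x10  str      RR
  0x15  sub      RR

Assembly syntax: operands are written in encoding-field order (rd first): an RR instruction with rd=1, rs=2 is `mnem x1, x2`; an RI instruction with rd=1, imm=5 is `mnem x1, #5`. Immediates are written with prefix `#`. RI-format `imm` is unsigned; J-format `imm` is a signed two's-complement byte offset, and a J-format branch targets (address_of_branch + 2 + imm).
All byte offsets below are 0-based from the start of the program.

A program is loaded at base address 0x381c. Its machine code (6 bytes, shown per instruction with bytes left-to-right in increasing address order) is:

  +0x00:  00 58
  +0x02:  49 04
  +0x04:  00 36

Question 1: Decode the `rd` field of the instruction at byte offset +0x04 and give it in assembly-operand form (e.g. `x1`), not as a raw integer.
[04] 00 36 → 0x3600
  op=0x3600>>11=0x6 ⇒ pop (R)
  [10:9] rd=3 = x3

x3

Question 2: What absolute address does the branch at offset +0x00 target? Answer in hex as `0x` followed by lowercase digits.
off 0x00: read 00 58 as little → 0x5800
  top 5b → 0xb → bl [J]
  imm: (w>>0)&0x7ff=0x0 → #0
  target = base 0x381c + off 0x00 + 2 + imm 0 = 0x381e

0x381e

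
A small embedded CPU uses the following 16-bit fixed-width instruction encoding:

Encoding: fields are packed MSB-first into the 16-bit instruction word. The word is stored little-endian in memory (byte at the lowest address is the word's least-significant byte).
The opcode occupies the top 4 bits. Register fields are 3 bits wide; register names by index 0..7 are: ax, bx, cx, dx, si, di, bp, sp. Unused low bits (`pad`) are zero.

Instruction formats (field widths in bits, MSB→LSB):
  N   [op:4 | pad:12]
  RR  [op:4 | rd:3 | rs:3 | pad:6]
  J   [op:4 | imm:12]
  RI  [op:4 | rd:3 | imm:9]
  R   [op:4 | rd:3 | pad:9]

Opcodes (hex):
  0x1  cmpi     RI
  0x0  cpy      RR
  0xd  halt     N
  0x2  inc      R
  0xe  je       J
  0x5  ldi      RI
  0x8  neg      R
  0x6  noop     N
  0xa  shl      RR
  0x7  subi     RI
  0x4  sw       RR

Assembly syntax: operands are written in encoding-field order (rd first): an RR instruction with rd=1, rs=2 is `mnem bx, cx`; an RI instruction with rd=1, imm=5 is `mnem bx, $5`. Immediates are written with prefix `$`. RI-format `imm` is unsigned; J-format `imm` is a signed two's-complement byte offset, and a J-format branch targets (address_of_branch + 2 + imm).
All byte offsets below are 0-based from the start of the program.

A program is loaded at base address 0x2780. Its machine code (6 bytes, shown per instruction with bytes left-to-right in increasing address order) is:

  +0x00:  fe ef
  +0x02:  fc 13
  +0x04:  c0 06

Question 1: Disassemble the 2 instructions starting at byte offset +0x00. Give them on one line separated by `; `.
[00] fe ef → 0xeffe
  opcode bits[15:12]=0xe: je/J
  [11:0] imm=4094 (s12→-2) = $-2
[02] fc 13 → 0x13fc
  opcode bits[15:12]=0x1: cmpi/RI
  [11:9] rd=1 = bx
  [8:0] imm=508 = $508

je $-2; cmpi bx, $508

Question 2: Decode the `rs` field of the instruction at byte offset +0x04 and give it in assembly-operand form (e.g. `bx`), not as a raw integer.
dx

+0x04: c0 06 ⇒ word 0x06c0 (little)
  opcode bits[15:12]=0x0: cpy/RR
  [11:9] rd=3 = dx
  [8:6] rs=3 = dx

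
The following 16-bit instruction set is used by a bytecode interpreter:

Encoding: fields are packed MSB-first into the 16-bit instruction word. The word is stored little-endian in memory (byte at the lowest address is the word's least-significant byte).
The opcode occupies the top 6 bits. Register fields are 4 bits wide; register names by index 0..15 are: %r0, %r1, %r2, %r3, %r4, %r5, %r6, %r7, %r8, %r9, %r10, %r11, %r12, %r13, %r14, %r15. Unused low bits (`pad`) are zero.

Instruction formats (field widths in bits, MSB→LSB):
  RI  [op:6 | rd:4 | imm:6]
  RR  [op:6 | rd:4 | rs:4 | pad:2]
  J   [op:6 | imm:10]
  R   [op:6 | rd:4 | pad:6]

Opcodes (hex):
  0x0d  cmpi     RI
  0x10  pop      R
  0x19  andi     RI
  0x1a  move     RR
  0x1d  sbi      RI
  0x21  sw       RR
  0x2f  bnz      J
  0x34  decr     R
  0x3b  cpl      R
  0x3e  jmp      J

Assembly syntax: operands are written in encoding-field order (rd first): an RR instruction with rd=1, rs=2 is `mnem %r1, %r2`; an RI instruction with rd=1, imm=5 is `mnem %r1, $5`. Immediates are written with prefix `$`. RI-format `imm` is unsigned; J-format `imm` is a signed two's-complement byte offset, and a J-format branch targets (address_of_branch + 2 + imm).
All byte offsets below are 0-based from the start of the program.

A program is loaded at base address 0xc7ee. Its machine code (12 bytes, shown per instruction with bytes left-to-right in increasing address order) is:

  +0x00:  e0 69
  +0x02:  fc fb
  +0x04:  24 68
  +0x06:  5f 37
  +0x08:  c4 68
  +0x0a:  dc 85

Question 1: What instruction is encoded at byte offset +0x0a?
[0a] dc 85 → 0x85dc
  top 6b → 0x21 → sw [RR]
  rd@[9:6]=0x7 ⇒ %r7
  rs@[5:2]=0x7 ⇒ %r7

sw %r7, %r7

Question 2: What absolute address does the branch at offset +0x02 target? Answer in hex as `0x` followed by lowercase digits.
0xc7ee

off 0x02: read fc fb as little → 0xfbfc
  opcode bits[15:10]=0x3e: jmp/J
  imm@[9:0]=0x3fc (s10→-4) ⇒ $-4
  target = base 0xc7ee + off 0x02 + 2 + imm -4 = 0xc7ee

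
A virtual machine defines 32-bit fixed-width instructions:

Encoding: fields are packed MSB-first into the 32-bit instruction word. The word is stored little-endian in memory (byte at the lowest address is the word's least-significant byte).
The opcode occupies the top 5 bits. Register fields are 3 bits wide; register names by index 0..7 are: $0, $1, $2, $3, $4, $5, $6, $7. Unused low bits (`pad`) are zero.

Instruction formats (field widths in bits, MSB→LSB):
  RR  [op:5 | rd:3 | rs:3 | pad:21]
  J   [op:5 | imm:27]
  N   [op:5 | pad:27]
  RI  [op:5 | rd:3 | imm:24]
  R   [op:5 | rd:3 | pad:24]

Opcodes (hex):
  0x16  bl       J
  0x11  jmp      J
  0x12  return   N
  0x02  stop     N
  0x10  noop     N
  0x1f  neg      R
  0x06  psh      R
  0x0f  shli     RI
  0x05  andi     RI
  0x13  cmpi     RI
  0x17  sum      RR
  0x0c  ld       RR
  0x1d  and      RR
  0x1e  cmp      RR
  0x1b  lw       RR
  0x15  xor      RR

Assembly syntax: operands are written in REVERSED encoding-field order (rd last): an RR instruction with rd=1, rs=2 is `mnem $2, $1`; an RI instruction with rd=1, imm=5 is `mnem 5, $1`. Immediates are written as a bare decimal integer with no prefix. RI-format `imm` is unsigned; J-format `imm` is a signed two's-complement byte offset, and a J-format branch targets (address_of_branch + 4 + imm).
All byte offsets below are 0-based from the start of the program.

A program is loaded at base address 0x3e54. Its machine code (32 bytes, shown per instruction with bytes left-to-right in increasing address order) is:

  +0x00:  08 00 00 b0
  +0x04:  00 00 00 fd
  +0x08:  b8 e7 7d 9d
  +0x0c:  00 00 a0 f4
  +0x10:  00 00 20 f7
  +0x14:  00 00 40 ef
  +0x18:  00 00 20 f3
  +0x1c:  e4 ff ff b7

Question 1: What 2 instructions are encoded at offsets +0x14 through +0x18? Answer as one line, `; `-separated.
off 0x14: read 00 00 40 ef as little → 0xef400000
  op=0xef400000>>27=0x1d ⇒ and (RR)
  rd: (w>>24)&0x7=0x7 → $7
  rs: (w>>21)&0x7=0x2 → $2
off 0x18: read 00 00 20 f3 as little → 0xf3200000
  op=0xf3200000>>27=0x1e ⇒ cmp (RR)
  rd: (w>>24)&0x7=0x3 → $3
  rs: (w>>21)&0x7=0x1 → $1

and $2, $7; cmp $1, $3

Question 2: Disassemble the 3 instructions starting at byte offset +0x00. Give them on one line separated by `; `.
[00] 08 00 00 b0 → 0xb0000008
  op=0xb0000008>>27=0x16 ⇒ bl (J)
  imm@[26:0]=0x8 ⇒ 8
[04] 00 00 00 fd → 0xfd000000
  op=0xfd000000>>27=0x1f ⇒ neg (R)
  rd@[26:24]=0x5 ⇒ $5
[08] b8 e7 7d 9d → 0x9d7de7b8
  op=0x9d7de7b8>>27=0x13 ⇒ cmpi (RI)
  rd@[26:24]=0x5 ⇒ $5
  imm@[23:0]=0x7de7b8 ⇒ 8251320

bl 8; neg $5; cmpi 8251320, $5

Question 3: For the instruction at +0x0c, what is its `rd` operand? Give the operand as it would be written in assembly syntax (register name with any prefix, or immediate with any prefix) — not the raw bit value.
$4

+0x0c: 00 00 a0 f4 ⇒ word 0xf4a00000 (little)
  op=0xf4a00000>>27=0x1e ⇒ cmp (RR)
  rd: (w>>24)&0x7=0x4 → $4
  rs: (w>>21)&0x7=0x5 → $5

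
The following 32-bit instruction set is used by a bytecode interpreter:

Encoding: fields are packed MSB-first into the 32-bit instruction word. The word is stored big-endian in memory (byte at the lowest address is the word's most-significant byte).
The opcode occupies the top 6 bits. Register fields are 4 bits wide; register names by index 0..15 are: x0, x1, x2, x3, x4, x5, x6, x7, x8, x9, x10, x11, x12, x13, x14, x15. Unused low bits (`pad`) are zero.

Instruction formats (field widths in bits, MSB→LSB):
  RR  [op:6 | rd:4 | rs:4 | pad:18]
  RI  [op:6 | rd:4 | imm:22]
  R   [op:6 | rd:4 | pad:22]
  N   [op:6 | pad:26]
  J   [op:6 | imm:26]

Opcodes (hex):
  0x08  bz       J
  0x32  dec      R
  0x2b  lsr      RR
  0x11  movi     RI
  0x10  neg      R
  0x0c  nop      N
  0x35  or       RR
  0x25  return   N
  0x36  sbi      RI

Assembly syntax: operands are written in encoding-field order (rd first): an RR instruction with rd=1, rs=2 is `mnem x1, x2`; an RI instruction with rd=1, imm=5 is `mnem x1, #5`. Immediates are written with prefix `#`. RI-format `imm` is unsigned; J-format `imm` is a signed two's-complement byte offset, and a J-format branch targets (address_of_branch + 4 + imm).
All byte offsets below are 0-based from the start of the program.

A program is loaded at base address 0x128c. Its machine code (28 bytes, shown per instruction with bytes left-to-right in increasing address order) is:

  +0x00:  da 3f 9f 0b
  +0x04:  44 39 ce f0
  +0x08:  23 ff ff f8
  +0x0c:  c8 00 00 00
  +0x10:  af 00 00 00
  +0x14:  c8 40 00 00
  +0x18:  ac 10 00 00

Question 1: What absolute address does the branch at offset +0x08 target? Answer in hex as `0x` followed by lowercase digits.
@+08  big-endian(23 ff ff f8) = 0x23fffff8
  top 6b → 0x8 → bz [J]
  imm: (w>>0)&0x3ffffff=0x3fffff8 (s26→-8) → #-8
  target = base 0x128c + off 0x08 + 4 + imm -8 = 0x1290

0x1290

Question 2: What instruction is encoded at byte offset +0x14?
dec x1

off 0x14: read c8 40 00 00 as big → 0xc8400000
  op=0xc8400000>>26=0x32 ⇒ dec (R)
  rd@[25:22]=0x1 ⇒ x1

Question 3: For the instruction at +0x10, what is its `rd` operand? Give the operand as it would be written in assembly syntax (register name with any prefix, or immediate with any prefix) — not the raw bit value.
off 0x10: read af 00 00 00 as big → 0xaf000000
  opcode bits[31:26]=0x2b: lsr/RR
  rd: (w>>22)&0xf=0xc → x12
  rs: (w>>18)&0xf=0x0 → x0

x12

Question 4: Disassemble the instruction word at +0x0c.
@+0c  big-endian(c8 00 00 00) = 0xc8000000
  op=0xc8000000>>26=0x32 ⇒ dec (R)
  rd@[25:22]=0x0 ⇒ x0

dec x0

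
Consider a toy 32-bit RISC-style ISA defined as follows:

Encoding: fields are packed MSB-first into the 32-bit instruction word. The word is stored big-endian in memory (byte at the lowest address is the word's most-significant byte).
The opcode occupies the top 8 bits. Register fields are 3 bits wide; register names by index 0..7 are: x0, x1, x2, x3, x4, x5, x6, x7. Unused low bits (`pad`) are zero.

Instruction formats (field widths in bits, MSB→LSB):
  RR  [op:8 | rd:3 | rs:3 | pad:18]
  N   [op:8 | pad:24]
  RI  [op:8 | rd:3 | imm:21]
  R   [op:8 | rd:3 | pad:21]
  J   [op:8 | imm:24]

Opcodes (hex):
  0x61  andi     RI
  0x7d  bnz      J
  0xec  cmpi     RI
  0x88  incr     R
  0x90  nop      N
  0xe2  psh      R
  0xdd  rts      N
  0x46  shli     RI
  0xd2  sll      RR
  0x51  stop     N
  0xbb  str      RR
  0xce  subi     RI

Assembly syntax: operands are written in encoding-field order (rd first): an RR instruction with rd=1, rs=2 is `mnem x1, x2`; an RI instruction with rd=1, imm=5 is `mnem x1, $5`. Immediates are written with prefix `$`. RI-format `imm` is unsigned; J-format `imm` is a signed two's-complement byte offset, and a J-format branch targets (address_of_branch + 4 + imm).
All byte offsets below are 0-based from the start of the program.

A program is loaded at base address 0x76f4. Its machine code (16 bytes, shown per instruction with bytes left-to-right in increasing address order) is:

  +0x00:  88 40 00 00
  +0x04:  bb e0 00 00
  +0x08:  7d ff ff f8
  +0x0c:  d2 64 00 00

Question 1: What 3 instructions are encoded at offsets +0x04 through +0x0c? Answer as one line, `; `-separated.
@+04  big-endian(bb e0 00 00) = 0xbbe00000
  top 8b → 0xbb → str [RR]
  rd@[23:21]=0x7 ⇒ x7
  rs@[20:18]=0x0 ⇒ x0
@+08  big-endian(7d ff ff f8) = 0x7dfffff8
  top 8b → 0x7d → bnz [J]
  imm@[23:0]=0xfffff8 (s24→-8) ⇒ $-8
@+0c  big-endian(d2 64 00 00) = 0xd2640000
  top 8b → 0xd2 → sll [RR]
  rd@[23:21]=0x3 ⇒ x3
  rs@[20:18]=0x1 ⇒ x1

str x7, x0; bnz $-8; sll x3, x1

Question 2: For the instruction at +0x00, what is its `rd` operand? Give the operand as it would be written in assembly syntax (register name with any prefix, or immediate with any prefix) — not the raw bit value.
+0x00: 88 40 00 00 ⇒ word 0x88400000 (big)
  opcode bits[31:24]=0x88: incr/R
  [23:21] rd=2 = x2

x2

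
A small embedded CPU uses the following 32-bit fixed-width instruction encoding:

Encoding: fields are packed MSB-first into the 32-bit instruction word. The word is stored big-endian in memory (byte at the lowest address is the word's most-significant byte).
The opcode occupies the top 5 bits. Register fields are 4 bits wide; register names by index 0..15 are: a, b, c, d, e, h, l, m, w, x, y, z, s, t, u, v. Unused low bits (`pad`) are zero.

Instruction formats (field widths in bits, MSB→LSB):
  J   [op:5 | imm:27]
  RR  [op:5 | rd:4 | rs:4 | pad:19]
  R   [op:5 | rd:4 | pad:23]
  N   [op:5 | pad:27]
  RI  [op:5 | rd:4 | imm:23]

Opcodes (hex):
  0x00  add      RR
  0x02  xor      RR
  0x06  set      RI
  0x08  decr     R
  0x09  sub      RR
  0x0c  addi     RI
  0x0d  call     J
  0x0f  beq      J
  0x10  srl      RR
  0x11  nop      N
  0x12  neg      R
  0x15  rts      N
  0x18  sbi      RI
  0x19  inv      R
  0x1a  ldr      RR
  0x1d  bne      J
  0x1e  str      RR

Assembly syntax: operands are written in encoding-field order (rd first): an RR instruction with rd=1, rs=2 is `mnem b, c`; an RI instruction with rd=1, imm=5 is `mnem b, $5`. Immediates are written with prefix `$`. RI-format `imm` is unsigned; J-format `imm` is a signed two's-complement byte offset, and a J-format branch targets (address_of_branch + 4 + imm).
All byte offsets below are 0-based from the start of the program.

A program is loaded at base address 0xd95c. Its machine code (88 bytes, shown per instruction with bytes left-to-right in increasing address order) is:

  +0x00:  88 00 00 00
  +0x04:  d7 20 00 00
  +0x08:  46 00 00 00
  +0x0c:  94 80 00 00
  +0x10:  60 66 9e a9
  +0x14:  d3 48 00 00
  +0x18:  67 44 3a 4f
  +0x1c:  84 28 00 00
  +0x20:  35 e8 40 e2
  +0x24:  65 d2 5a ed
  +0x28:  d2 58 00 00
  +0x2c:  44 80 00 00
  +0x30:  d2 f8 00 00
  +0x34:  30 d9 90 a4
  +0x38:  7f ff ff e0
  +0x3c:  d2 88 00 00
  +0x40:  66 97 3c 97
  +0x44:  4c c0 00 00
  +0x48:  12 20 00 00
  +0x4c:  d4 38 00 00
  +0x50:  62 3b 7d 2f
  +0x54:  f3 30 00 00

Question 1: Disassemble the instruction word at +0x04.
ldr u, e

[04] d7 20 00 00 → 0xd7200000
  opcode bits[31:27]=0x1a: ldr/RR
  rd: (w>>23)&0xf=0xe → u
  rs: (w>>19)&0xf=0x4 → e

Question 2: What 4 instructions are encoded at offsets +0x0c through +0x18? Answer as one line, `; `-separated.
neg x; addi a, $6725289; ldr l, x; addi u, $4471375

@+0c  big-endian(94 80 00 00) = 0x94800000
  op=0x94800000>>27=0x12 ⇒ neg (R)
  rd: (w>>23)&0xf=0x9 → x
@+10  big-endian(60 66 9e a9) = 0x60669ea9
  op=0x60669ea9>>27=0xc ⇒ addi (RI)
  rd: (w>>23)&0xf=0x0 → a
  imm: (w>>0)&0x7fffff=0x669ea9 → $6725289
@+14  big-endian(d3 48 00 00) = 0xd3480000
  op=0xd3480000>>27=0x1a ⇒ ldr (RR)
  rd: (w>>23)&0xf=0x6 → l
  rs: (w>>19)&0xf=0x9 → x
@+18  big-endian(67 44 3a 4f) = 0x67443a4f
  op=0x67443a4f>>27=0xc ⇒ addi (RI)
  rd: (w>>23)&0xf=0xe → u
  imm: (w>>0)&0x7fffff=0x443a4f → $4471375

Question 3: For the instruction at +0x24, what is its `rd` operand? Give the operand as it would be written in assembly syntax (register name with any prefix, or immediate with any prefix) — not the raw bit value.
off 0x24: read 65 d2 5a ed as big → 0x65d25aed
  op=0x65d25aed>>27=0xc ⇒ addi (RI)
  [26:23] rd=11 = z
  [22:0] imm=5397229 = $5397229

z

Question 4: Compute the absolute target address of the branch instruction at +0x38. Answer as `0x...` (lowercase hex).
off 0x38: read 7f ff ff e0 as big → 0x7fffffe0
  op=0x7fffffe0>>27=0xf ⇒ beq (J)
  [26:0] imm=134217696 (s27→-32) = $-32
  target = base 0xd95c + off 0x38 + 4 + imm -32 = 0xd978

0xd978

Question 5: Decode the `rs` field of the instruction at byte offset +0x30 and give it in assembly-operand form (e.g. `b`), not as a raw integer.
@+30  big-endian(d2 f8 00 00) = 0xd2f80000
  op=0xd2f80000>>27=0x1a ⇒ ldr (RR)
  rd: (w>>23)&0xf=0x5 → h
  rs: (w>>19)&0xf=0xf → v

v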